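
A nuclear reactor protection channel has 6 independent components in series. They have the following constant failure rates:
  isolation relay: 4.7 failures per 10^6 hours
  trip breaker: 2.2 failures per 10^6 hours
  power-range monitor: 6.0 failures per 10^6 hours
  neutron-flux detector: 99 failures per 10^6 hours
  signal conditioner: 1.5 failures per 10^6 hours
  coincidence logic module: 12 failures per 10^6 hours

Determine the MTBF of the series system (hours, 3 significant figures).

Series of exponential components: λ_sys = Σ λ_i
λ_sys = 0.0000047 + 0.0000022 + 0.0000060 + 0.000099 + 0.0000015 + 0.000012 = 1.2540e-04 /h
MTBF = 1 / λ_sys = 7970 h

7970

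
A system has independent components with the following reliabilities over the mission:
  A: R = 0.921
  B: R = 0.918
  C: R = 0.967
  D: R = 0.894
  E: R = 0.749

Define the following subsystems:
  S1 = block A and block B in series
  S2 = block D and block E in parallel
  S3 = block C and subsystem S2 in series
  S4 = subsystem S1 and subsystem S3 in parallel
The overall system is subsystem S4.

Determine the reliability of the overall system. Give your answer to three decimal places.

Series (A and B): 0.92100 × 0.91800 = 0.84548
Parallel (D and E): 1 − (1 − 0.89400)(1 − 0.74900) = 0.97339
Series (C and [0.97339]): 0.96700 × 0.97339 = 0.94127
Parallel ([0.84548] and [0.94127]): 1 − (1 − 0.84548)(1 − 0.94127) = 0.991

0.991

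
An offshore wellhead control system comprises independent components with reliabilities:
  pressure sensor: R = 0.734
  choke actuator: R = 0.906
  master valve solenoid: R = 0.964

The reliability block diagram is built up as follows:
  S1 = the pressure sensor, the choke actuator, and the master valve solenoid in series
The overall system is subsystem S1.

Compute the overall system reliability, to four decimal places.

0.6411

Series (pressure sensor, choke actuator, and master valve solenoid): 0.734000 × 0.906000 × 0.964000 = 0.6411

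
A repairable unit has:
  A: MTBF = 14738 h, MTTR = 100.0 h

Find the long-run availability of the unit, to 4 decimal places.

0.9933

A(A) = MTBF/(MTBF+MTTR) = 14738/(14738+100.0) = 0.9933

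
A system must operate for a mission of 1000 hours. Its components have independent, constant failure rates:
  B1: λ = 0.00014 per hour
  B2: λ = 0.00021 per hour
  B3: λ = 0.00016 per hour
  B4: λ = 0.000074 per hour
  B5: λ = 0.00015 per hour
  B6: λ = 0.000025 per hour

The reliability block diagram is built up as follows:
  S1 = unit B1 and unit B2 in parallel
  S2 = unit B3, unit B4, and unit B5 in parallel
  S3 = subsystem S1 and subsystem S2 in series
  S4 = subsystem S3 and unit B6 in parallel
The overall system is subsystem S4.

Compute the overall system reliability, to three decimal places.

R(B1) = exp(−0.00014 × 1000) = 0.86936
R(B2) = exp(−0.00021 × 1000) = 0.81058
R(B3) = exp(−0.00016 × 1000) = 0.85214
R(B4) = exp(−0.000074 × 1000) = 0.92867
R(B5) = exp(−0.00015 × 1000) = 0.86071
R(B6) = exp(−0.000025 × 1000) = 0.97531
Parallel (B1 and B2): 1 − (1 − 0.86936)(1 − 0.81058) = 0.97525
Parallel (B3, B4, and B5): 1 − (1 − 0.85214)(1 − 0.92867)(1 − 0.86071) = 0.99853
Series ([0.97525] and [0.99853]): 0.97525 × 0.99853 = 0.97382
Parallel ([0.97382] and B6): 1 − (1 − 0.97382)(1 − 0.97531) = 0.999

0.999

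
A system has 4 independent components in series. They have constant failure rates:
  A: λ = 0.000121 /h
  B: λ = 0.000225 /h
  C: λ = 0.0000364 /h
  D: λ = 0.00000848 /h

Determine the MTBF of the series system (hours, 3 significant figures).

2560

Series of exponential components: λ_sys = Σ λ_i
λ_sys = 0.000121 + 0.000225 + 0.0000364 + 0.00000848 = 3.9088e-04 /h
MTBF = 1 / λ_sys = 2560 h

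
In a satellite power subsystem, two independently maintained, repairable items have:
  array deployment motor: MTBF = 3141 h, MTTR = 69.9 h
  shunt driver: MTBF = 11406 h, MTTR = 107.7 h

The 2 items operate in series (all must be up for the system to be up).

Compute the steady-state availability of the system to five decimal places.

0.96908

A(array deployment motor) = MTBF/(MTBF+MTTR) = 3141/(3141+69.9) = 0.978230
A(shunt driver) = MTBF/(MTBF+MTTR) = 11406/(11406+107.7) = 0.990646
Series availability: 0.978230 × 0.990646 = 0.96908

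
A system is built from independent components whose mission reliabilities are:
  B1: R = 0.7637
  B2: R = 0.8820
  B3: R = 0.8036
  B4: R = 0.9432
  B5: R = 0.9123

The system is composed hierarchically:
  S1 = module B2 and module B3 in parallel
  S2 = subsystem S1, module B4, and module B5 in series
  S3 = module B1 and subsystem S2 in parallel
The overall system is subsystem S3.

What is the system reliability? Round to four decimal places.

Parallel (B2 and B3): 1 − (1 − 0.882000)(1 − 0.803600) = 0.976825
Series ([0.976825], B4, and B5): 0.976825 × 0.943200 × 0.912300 = 0.840540
Parallel (B1 and [0.840540]): 1 − (1 − 0.763700)(1 − 0.840540) = 0.9623

0.9623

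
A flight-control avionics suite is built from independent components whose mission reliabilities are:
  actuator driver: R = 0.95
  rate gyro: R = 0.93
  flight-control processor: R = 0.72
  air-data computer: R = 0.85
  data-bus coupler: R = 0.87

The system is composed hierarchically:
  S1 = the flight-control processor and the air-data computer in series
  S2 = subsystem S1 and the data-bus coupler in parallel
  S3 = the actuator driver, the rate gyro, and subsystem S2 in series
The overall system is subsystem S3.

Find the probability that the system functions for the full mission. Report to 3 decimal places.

Series (flight-control processor and air-data computer): 0.72000 × 0.85000 = 0.61200
Parallel ([0.61200] and data-bus coupler): 1 − (1 − 0.61200)(1 − 0.87000) = 0.94956
Series (actuator driver, rate gyro, and [0.94956]): 0.95000 × 0.93000 × 0.94956 = 0.839

0.839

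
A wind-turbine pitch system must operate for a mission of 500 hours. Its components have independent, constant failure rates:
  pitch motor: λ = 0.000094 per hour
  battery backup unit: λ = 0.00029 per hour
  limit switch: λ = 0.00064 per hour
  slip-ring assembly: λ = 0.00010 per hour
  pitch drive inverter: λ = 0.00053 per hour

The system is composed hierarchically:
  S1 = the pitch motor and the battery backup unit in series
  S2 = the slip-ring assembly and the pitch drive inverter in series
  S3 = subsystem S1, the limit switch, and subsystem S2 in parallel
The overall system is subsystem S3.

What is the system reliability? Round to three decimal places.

0.987

R(pitch motor) = exp(−0.000094 × 500) = 0.95409
R(battery backup unit) = exp(−0.00029 × 500) = 0.86502
R(limit switch) = exp(−0.00064 × 500) = 0.72615
R(slip-ring assembly) = exp(−0.00010 × 500) = 0.95123
R(pitch drive inverter) = exp(−0.00053 × 500) = 0.76721
Series (pitch motor and battery backup unit): 0.95409 × 0.86502 = 0.82531
Series (slip-ring assembly and pitch drive inverter): 0.95123 × 0.76721 = 0.72979
Parallel ([0.82531], limit switch, and [0.72979]): 1 − (1 − 0.82531)(1 − 0.72615)(1 − 0.72979) = 0.987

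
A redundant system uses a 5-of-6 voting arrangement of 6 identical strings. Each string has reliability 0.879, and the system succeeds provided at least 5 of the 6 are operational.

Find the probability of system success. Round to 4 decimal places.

0.8422

R = Σ_{i=5}^{6} C(6,i) p^i (1−p)^{6−i} with p = 0.879
C(6,5)·0.879^5·0.121^1 = 0.380961
C(6,6)·0.879^6·0.121^0 = 0.461247
Sum = 0.8422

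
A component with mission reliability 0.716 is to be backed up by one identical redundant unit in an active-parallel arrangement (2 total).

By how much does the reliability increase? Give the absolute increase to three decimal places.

R_before = 0.716
R_after = 1 − (1 − 0.716)^2 = 0.919
ΔR = 0.919 − 0.716 = 0.203

0.203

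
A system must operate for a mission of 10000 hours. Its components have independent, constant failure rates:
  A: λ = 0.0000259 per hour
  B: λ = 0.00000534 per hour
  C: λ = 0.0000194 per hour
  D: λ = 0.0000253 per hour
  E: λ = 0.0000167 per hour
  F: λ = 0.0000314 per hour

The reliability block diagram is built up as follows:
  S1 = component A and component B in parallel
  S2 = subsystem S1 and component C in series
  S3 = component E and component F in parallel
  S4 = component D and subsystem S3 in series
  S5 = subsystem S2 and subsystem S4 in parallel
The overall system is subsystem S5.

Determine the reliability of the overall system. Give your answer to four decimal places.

R(A) = exp(−0.0000259 × 10000) = 0.771823
R(B) = exp(−0.00000534 × 10000) = 0.948001
R(C) = exp(−0.0000194 × 10000) = 0.823658
R(D) = exp(−0.0000253 × 10000) = 0.776468
R(E) = exp(−0.0000167 × 10000) = 0.846200
R(F) = exp(−0.0000314 × 10000) = 0.730519
Parallel (A and B): 1 − (1 − 0.771823)(1 − 0.948001) = 0.988135
Series ([0.988135] and C): 0.988135 × 0.823658 = 0.813885
Parallel (E and F): 1 − (1 − 0.846200)(1 − 0.730519) = 0.958554
Series (D and [0.958554]): 0.776468 × 0.958554 = 0.744287
Parallel ([0.813885] and [0.744287]): 1 − (1 − 0.813885)(1 − 0.744287) = 0.9524

0.9524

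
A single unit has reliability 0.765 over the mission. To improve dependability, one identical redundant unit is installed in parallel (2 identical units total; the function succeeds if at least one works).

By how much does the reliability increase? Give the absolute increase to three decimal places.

0.180

R_before = 0.765
R_after = 1 − (1 − 0.765)^2 = 0.945
ΔR = 0.945 − 0.765 = 0.180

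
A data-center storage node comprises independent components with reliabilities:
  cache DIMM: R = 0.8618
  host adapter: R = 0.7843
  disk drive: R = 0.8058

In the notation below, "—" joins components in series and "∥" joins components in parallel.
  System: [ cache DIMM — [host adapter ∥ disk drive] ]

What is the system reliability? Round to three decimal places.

Parallel (host adapter and disk drive): 1 − (1 − 0.78430)(1 − 0.80580) = 0.95811
Series (cache DIMM and [0.95811]): 0.86180 × 0.95811 = 0.826

0.826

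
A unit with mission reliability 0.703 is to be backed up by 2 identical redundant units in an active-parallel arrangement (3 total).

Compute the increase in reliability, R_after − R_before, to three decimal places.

R_before = 0.703
R_after = 1 − (1 − 0.703)^3 = 0.974
ΔR = 0.974 − 0.703 = 0.271

0.271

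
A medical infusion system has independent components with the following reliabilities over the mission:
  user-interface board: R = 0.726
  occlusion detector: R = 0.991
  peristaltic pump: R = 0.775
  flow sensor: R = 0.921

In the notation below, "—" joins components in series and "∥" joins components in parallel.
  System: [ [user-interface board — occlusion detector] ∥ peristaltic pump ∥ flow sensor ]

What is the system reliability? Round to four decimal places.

Series (user-interface board and occlusion detector): 0.726000 × 0.991000 = 0.719466
Parallel ([0.719466], peristaltic pump, and flow sensor): 1 − (1 − 0.719466)(1 − 0.775000)(1 − 0.921000) = 0.9950

0.9950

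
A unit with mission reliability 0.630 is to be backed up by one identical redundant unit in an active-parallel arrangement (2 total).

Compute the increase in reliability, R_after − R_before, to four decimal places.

0.2331

R_before = 0.630
R_after = 1 − (1 − 0.630)^2 = 0.8631
ΔR = 0.8631 − 0.630 = 0.2331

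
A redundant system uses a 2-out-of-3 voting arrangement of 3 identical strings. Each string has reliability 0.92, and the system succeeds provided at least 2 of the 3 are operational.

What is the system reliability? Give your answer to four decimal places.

0.9818

R = Σ_{i=2}^{3} C(3,i) p^i (1−p)^{3−i} with p = 0.92
C(3,2)·0.92^2·0.08^1 = 0.203136
C(3,3)·0.92^3·0.08^0 = 0.778688
Sum = 0.9818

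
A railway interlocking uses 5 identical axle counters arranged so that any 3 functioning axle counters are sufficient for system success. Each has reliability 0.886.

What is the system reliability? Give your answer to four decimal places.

0.9876

R = Σ_{i=3}^{5} C(5,i) p^i (1−p)^{5−i} with p = 0.886
C(5,3)·0.886^3·0.114^2 = 0.090388
C(5,4)·0.886^4·0.114^1 = 0.351245
C(5,5)·0.886^5·0.114^0 = 0.545970
Sum = 0.9876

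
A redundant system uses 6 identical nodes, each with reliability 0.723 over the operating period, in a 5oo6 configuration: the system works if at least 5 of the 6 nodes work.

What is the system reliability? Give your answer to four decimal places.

R = Σ_{i=5}^{6} C(6,i) p^i (1−p)^{6−i} with p = 0.723
C(6,5)·0.723^5·0.277^1 = 0.328339
C(6,6)·0.723^6·0.277^0 = 0.142833
Sum = 0.4712

0.4712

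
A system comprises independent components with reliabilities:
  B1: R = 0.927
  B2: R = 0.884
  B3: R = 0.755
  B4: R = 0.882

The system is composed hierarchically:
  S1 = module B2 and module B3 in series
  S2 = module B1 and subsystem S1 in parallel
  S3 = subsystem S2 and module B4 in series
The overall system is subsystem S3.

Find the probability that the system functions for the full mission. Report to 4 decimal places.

0.8606

Series (B2 and B3): 0.884000 × 0.755000 = 0.667420
Parallel (B1 and [0.667420]): 1 − (1 − 0.927000)(1 − 0.667420) = 0.975722
Series ([0.975722] and B4): 0.975722 × 0.882000 = 0.8606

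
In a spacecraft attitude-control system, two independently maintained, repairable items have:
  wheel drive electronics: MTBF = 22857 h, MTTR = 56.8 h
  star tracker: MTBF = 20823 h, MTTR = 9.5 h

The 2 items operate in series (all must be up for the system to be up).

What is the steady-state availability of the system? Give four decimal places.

A(wheel drive electronics) = MTBF/(MTBF+MTTR) = 22857/(22857+56.8) = 0.997521
A(star tracker) = MTBF/(MTBF+MTTR) = 20823/(20823+9.5) = 0.999544
Series availability: 0.997521 × 0.999544 = 0.9971

0.9971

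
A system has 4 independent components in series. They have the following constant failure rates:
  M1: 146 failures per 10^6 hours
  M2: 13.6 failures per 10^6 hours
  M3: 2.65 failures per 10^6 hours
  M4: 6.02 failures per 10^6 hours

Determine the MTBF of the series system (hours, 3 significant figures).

Series of exponential components: λ_sys = Σ λ_i
λ_sys = 0.000146 + 0.0000136 + 0.00000265 + 0.00000602 = 1.6827e-04 /h
MTBF = 1 / λ_sys = 5940 h

5940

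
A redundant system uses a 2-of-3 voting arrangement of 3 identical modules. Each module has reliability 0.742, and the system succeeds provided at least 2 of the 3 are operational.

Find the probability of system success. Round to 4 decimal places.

0.8347

R = Σ_{i=2}^{3} C(3,i) p^i (1−p)^{3−i} with p = 0.742
C(3,2)·0.742^2·0.258^1 = 0.426137
C(3,3)·0.742^3·0.258^0 = 0.408518
Sum = 0.8347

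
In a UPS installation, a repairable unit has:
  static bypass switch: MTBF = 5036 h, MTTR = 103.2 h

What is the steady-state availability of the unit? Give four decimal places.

A(static bypass switch) = MTBF/(MTBF+MTTR) = 5036/(5036+103.2) = 0.9799

0.9799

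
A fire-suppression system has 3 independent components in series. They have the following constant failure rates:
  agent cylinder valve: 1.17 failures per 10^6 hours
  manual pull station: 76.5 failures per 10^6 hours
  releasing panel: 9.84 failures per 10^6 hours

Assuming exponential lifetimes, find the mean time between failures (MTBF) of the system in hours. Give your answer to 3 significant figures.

Series of exponential components: λ_sys = Σ λ_i
λ_sys = 0.00000117 + 0.0000765 + 0.00000984 = 8.7510e-05 /h
MTBF = 1 / λ_sys = 11400 h

11400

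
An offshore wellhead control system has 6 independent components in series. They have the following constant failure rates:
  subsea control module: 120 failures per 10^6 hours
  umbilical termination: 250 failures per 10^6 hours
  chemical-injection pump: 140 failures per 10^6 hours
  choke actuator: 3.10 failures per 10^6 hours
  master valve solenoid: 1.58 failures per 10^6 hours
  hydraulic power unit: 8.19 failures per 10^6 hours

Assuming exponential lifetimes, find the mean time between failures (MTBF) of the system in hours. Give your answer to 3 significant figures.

Series of exponential components: λ_sys = Σ λ_i
λ_sys = 0.000120 + 0.000250 + 0.000140 + 0.00000310 + 0.00000158 + 0.00000819 = 5.2287e-04 /h
MTBF = 1 / λ_sys = 1910 h

1910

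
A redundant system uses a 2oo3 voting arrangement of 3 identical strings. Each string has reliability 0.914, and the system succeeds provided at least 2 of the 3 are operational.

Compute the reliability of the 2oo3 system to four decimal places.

0.9791

R = Σ_{i=2}^{3} C(3,i) p^i (1−p)^{3−i} with p = 0.914
C(3,2)·0.914^2·0.086^1 = 0.215532
C(3,3)·0.914^3·0.086^0 = 0.763552
Sum = 0.9791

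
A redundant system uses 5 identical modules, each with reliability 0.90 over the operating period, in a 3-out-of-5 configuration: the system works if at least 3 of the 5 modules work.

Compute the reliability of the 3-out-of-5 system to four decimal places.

0.9914

R = Σ_{i=3}^{5} C(5,i) p^i (1−p)^{5−i} with p = 0.90
C(5,3)·0.90^3·0.10^2 = 0.072900
C(5,4)·0.90^4·0.10^1 = 0.328050
C(5,5)·0.90^5·0.10^0 = 0.590490
Sum = 0.9914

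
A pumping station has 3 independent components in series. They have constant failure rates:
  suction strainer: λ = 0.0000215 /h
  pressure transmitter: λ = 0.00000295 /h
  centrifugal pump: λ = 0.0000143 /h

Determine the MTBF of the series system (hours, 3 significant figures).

25800

Series of exponential components: λ_sys = Σ λ_i
λ_sys = 0.0000215 + 0.00000295 + 0.0000143 = 3.8750e-05 /h
MTBF = 1 / λ_sys = 25800 h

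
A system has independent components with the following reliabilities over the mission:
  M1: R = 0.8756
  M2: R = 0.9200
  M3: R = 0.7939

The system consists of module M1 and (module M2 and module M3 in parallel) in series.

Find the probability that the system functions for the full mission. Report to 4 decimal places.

0.8612

Parallel (M2 and M3): 1 − (1 − 0.920000)(1 − 0.793900) = 0.983512
Series (M1 and [0.983512]): 0.875600 × 0.983512 = 0.8612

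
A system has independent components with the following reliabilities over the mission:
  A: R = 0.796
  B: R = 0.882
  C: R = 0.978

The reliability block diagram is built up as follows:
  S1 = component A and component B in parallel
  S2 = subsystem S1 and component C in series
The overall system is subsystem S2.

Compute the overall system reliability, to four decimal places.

0.9545

Parallel (A and B): 1 − (1 − 0.796000)(1 − 0.882000) = 0.975928
Series ([0.975928] and C): 0.975928 × 0.978000 = 0.9545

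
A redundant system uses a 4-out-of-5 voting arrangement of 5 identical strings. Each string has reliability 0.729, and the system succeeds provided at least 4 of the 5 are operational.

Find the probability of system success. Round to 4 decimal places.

0.5886

R = Σ_{i=4}^{5} C(5,i) p^i (1−p)^{5−i} with p = 0.729
C(5,4)·0.729^4·0.271^1 = 0.382692
C(5,5)·0.729^5·0.271^0 = 0.205891
Sum = 0.5886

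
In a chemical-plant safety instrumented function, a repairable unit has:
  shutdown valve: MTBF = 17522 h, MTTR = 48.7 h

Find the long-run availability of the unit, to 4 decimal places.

A(shutdown valve) = MTBF/(MTBF+MTTR) = 17522/(17522+48.7) = 0.9972

0.9972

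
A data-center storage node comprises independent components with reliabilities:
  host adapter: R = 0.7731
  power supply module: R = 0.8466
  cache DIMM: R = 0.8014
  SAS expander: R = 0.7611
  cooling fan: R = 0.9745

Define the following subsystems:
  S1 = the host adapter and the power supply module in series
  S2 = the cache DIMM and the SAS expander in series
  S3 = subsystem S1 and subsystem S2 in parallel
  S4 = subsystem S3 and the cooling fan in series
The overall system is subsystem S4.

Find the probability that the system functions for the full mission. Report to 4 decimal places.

0.8432

Series (host adapter and power supply module): 0.773100 × 0.846600 = 0.654506
Series (cache DIMM and SAS expander): 0.801400 × 0.761100 = 0.609946
Parallel ([0.654506] and [0.609946]): 1 − (1 − 0.654506)(1 − 0.609946) = 0.865239
Series ([0.865239] and cooling fan): 0.865239 × 0.974500 = 0.8432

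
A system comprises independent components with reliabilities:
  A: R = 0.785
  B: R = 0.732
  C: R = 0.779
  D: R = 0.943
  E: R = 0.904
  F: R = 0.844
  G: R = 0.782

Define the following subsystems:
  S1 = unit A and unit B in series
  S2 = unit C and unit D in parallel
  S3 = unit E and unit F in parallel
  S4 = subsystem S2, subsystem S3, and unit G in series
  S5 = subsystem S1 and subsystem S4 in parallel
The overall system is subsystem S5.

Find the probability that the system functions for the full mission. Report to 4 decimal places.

Series (A and B): 0.785000 × 0.732000 = 0.574620
Parallel (C and D): 1 − (1 − 0.779000)(1 − 0.943000) = 0.987403
Parallel (E and F): 1 − (1 − 0.904000)(1 − 0.844000) = 0.985024
Series ([0.987403], [0.985024], and G): 0.987403 × 0.985024 × 0.782000 = 0.760585
Parallel ([0.574620] and [0.760585]): 1 − (1 − 0.574620)(1 − 0.760585) = 0.8982

0.8982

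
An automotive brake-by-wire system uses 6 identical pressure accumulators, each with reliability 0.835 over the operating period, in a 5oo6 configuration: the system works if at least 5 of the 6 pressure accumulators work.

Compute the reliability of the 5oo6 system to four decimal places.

0.7408

R = Σ_{i=5}^{6} C(6,i) p^i (1−p)^{6−i} with p = 0.835
C(6,5)·0.835^5·0.165^1 = 0.401853
C(6,6)·0.835^6·0.165^0 = 0.338937
Sum = 0.7408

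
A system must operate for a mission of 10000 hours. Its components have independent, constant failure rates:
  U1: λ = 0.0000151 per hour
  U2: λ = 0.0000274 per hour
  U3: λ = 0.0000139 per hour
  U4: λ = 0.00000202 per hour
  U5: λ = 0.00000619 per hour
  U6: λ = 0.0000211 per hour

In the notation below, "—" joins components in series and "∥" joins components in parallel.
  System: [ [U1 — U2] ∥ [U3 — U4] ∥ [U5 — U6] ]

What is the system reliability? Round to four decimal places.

0.9878

R(U1) = exp(−0.0000151 × 10000) = 0.859848
R(U2) = exp(−0.0000274 × 10000) = 0.760332
R(U3) = exp(−0.0000139 × 10000) = 0.870228
R(U4) = exp(−0.00000202 × 10000) = 0.980003
R(U5) = exp(−0.00000619 × 10000) = 0.939977
R(U6) = exp(−0.0000211 × 10000) = 0.809774
Series (U1 and U2): 0.859848 × 0.760332 = 0.653770
Series (U3 and U4): 0.870228 × 0.980003 = 0.852826
Series (U5 and U6): 0.939977 × 0.809774 = 0.761169
Parallel ([0.653770], [0.852826], and [0.761169]): 1 − (1 − 0.653770)(1 − 0.852826)(1 − 0.761169) = 0.9878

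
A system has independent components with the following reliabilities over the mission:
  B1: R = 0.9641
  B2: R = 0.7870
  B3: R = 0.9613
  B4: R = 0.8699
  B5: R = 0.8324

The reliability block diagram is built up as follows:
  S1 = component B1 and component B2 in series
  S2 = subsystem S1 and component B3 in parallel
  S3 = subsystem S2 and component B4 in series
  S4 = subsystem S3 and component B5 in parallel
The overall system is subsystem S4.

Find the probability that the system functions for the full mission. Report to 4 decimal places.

Series (B1 and B2): 0.964100 × 0.787000 = 0.758747
Parallel ([0.758747] and B3): 1 − (1 − 0.758747)(1 − 0.961300) = 0.990664
Series ([0.990664] and B4): 0.990664 × 0.869900 = 0.861779
Parallel ([0.861779] and B5): 1 − (1 − 0.861779)(1 − 0.832400) = 0.9768

0.9768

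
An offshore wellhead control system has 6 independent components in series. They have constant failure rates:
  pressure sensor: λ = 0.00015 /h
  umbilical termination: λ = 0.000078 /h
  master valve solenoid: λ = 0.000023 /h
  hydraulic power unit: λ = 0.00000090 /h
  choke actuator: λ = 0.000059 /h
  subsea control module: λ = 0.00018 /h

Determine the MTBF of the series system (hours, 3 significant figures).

2040

Series of exponential components: λ_sys = Σ λ_i
λ_sys = 0.00015 + 0.000078 + 0.000023 + 0.00000090 + 0.000059 + 0.00018 = 4.9090e-04 /h
MTBF = 1 / λ_sys = 2040 h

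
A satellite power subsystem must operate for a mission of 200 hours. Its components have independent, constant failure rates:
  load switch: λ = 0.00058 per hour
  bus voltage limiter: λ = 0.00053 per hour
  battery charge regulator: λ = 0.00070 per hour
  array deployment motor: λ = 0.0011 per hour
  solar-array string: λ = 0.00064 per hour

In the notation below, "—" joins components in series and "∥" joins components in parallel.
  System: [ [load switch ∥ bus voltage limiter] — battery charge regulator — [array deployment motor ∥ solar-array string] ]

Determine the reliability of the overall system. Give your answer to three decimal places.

R(load switch) = exp(−0.00058 × 200) = 0.89048
R(bus voltage limiter) = exp(−0.00053 × 200) = 0.89942
R(battery charge regulator) = exp(−0.00070 × 200) = 0.86936
R(array deployment motor) = exp(−0.0011 × 200) = 0.80252
R(solar-array string) = exp(−0.00064 × 200) = 0.87985
Parallel (load switch and bus voltage limiter): 1 − (1 − 0.89048)(1 − 0.89942) = 0.98898
Parallel (array deployment motor and solar-array string): 1 − (1 − 0.80252)(1 − 0.87985) = 0.97627
Series ([0.98898], battery charge regulator, and [0.97627]): 0.98898 × 0.86936 × 0.97627 = 0.839

0.839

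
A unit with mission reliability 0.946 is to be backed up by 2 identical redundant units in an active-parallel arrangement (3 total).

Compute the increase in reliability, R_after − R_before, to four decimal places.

0.0538

R_before = 0.946
R_after = 1 − (1 − 0.946)^3 = 0.9998
ΔR = 0.9998 − 0.946 = 0.0538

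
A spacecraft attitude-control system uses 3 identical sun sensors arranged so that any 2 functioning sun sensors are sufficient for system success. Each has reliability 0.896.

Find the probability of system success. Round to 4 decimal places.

R = Σ_{i=2}^{3} C(3,i) p^i (1−p)^{3−i} with p = 0.896
C(3,2)·0.896^2·0.104^1 = 0.250479
C(3,3)·0.896^3·0.104^0 = 0.719323
Sum = 0.9698

0.9698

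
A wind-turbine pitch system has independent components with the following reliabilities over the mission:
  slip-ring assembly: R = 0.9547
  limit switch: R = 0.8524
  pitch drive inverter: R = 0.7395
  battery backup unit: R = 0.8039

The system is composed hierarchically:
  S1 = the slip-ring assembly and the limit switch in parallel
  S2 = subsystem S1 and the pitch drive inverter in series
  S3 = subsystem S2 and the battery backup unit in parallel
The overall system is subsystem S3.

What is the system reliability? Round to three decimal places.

0.948

Parallel (slip-ring assembly and limit switch): 1 − (1 − 0.95470)(1 − 0.85240) = 0.99331
Series ([0.99331] and pitch drive inverter): 0.99331 × 0.73950 = 0.73455
Parallel ([0.73455] and battery backup unit): 1 − (1 − 0.73455)(1 − 0.80390) = 0.948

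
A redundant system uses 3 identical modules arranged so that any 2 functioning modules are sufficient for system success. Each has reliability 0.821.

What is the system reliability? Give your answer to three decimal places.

0.915

R = Σ_{i=2}^{3} C(3,i) p^i (1−p)^{3−i} with p = 0.821
C(3,2)·0.821^2·0.179^1 = 0.36196
C(3,3)·0.821^3·0.179^0 = 0.55339
Sum = 0.915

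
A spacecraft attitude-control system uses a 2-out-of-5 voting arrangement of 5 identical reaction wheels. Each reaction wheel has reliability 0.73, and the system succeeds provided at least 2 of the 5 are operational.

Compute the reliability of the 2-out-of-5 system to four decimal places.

0.9792

R = Σ_{i=2}^{5} C(5,i) p^i (1−p)^{5−i} with p = 0.73
C(5,2)·0.73^2·0.27^3 = 0.104891
C(5,3)·0.73^3·0.27^2 = 0.283593
C(5,4)·0.73^4·0.27^1 = 0.383376
C(5,5)·0.73^5·0.27^0 = 0.207307
Sum = 0.9792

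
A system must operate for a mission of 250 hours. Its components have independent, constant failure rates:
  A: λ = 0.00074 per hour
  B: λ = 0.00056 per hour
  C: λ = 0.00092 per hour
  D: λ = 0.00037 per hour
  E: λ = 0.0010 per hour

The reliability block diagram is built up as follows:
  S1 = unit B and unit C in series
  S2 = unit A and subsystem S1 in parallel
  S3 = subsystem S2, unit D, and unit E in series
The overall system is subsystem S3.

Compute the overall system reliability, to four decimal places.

0.6729

R(A) = exp(−0.00074 × 250) = 0.831104
R(B) = exp(−0.00056 × 250) = 0.869358
R(C) = exp(−0.00092 × 250) = 0.794534
R(D) = exp(−0.00037 × 250) = 0.911649
R(E) = exp(−0.0010 × 250) = 0.778801
Series (B and C): 0.869358 × 0.794534 = 0.690734
Parallel (A and [0.690734]): 1 − (1 − 0.831104)(1 − 0.690734) = 0.947766
Series ([0.947766], D, and E): 0.947766 × 0.911649 × 0.778801 = 0.6729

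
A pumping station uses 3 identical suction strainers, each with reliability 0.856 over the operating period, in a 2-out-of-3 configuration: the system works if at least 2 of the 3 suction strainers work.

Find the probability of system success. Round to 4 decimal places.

R = Σ_{i=2}^{3} C(3,i) p^i (1−p)^{3−i} with p = 0.856
C(3,2)·0.856^2·0.144^1 = 0.316542
C(3,3)·0.856^3·0.144^0 = 0.627222
Sum = 0.9438

0.9438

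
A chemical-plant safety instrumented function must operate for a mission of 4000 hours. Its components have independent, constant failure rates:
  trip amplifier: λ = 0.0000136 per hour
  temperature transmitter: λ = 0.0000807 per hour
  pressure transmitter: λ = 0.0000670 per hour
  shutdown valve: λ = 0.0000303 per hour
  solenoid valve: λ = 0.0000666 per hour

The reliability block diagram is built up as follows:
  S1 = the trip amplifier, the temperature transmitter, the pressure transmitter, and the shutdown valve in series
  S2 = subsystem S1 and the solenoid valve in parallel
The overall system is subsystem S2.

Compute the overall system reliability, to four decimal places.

R(trip amplifier) = exp(−0.0000136 × 4000) = 0.947053
R(temperature transmitter) = exp(−0.0000807 × 4000) = 0.724119
R(pressure transmitter) = exp(−0.0000670 × 4000) = 0.764908
R(shutdown valve) = exp(−0.0000303 × 4000) = 0.885857
R(solenoid valve) = exp(−0.0000666 × 4000) = 0.766133
Series (trip amplifier, temperature transmitter, pressure transmitter, and shutdown valve): 0.947053 × 0.724119 × 0.764908 × 0.885857 = 0.464683
Parallel ([0.464683] and solenoid valve): 1 − (1 − 0.464683)(1 − 0.766133) = 0.8748

0.8748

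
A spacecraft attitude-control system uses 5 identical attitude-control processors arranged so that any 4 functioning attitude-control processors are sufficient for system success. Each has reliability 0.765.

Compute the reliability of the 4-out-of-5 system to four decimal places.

R = Σ_{i=4}^{5} C(5,i) p^i (1−p)^{5−i} with p = 0.765
C(5,4)·0.765^4·0.235^1 = 0.402424
C(5,5)·0.765^5·0.235^0 = 0.262004
Sum = 0.6644

0.6644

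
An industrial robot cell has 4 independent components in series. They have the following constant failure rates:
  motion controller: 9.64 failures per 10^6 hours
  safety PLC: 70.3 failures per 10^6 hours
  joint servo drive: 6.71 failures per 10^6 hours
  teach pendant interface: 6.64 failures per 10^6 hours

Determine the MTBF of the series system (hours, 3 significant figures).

Series of exponential components: λ_sys = Σ λ_i
λ_sys = 0.00000964 + 0.0000703 + 0.00000671 + 0.00000664 = 9.3290e-05 /h
MTBF = 1 / λ_sys = 10700 h

10700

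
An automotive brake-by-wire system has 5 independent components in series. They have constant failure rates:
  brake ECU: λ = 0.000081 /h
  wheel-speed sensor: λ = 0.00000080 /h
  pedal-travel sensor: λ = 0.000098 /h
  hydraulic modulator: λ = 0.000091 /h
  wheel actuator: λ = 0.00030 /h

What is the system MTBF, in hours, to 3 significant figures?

Series of exponential components: λ_sys = Σ λ_i
λ_sys = 0.000081 + 0.00000080 + 0.000098 + 0.000091 + 0.00030 = 5.7080e-04 /h
MTBF = 1 / λ_sys = 1750 h

1750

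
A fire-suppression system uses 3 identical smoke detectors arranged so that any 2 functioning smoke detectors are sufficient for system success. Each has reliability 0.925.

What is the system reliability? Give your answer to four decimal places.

0.9840

R = Σ_{i=2}^{3} C(3,i) p^i (1−p)^{3−i} with p = 0.925
C(3,2)·0.925^2·0.075^1 = 0.192516
C(3,3)·0.925^3·0.075^0 = 0.791453
Sum = 0.9840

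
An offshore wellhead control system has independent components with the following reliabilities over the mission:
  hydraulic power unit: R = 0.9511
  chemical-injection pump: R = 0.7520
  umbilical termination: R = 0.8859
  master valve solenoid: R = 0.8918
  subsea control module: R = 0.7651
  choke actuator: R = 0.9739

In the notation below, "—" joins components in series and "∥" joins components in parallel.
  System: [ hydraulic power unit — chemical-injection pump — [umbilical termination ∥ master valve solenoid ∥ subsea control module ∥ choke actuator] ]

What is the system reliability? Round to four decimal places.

0.7152

Parallel (umbilical termination, master valve solenoid, subsea control module, and choke actuator): 1 − (1 − 0.885900)(1 − 0.891800)(1 − 0.765100)(1 − 0.973900) = 0.999924
Series (hydraulic power unit, chemical-injection pump, and [0.999924]): 0.951100 × 0.752000 × 0.999924 = 0.7152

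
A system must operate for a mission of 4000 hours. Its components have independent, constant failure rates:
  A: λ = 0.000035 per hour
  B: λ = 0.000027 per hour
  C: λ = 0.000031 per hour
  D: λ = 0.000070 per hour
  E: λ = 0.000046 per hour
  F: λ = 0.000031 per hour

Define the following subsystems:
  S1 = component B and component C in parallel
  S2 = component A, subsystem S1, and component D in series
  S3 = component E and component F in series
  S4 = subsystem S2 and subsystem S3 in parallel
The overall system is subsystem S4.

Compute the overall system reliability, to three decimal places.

R(A) = exp(−0.000035 × 4000) = 0.86936
R(B) = exp(−0.000027 × 4000) = 0.89763
R(C) = exp(−0.000031 × 4000) = 0.88338
R(D) = exp(−0.000070 × 4000) = 0.75578
R(E) = exp(−0.000046 × 4000) = 0.83194
R(F) = exp(−0.000031 × 4000) = 0.88338
Parallel (B and C): 1 − (1 − 0.89763)(1 − 0.88338) = 0.98806
Series (A, [0.98806], and D): 0.86936 × 0.98806 × 0.75578 = 0.64920
Series (E and F): 0.83194 × 0.88338 = 0.73492
Parallel ([0.64920] and [0.73492]): 1 − (1 − 0.64920)(1 − 0.73492) = 0.907

0.907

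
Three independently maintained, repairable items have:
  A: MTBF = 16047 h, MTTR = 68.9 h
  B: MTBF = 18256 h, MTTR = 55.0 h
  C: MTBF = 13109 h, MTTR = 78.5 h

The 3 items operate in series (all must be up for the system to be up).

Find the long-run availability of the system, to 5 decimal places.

0.98682

A(A) = MTBF/(MTBF+MTTR) = 16047/(16047+68.9) = 0.995725
A(B) = MTBF/(MTBF+MTTR) = 18256/(18256+55.0) = 0.996996
A(C) = MTBF/(MTBF+MTTR) = 13109/(13109+78.5) = 0.994047
Series availability: 0.995725 × 0.996996 × 0.994047 = 0.98682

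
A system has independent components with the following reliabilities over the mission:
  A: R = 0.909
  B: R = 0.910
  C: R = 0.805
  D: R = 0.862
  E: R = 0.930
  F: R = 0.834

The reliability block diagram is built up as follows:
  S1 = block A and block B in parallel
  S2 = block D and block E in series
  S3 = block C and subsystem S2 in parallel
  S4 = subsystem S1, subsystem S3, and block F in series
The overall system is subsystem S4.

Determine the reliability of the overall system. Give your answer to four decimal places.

Parallel (A and B): 1 − (1 − 0.909000)(1 − 0.910000) = 0.991810
Series (D and E): 0.862000 × 0.930000 = 0.801660
Parallel (C and [0.801660]): 1 − (1 − 0.805000)(1 − 0.801660) = 0.961324
Series ([0.991810], [0.961324], and F): 0.991810 × 0.961324 × 0.834000 = 0.7952

0.7952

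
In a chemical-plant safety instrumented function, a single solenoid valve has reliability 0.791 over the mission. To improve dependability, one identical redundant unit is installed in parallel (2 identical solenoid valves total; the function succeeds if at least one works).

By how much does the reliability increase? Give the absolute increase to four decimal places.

R_before = 0.791
R_after = 1 − (1 − 0.791)^2 = 0.9563
ΔR = 0.9563 − 0.791 = 0.1653

0.1653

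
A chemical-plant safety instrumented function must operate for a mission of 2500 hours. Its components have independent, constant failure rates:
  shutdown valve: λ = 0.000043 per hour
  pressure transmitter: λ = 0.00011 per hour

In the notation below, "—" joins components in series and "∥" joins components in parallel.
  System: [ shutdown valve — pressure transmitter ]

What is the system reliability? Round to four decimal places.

R(shutdown valve) = exp(−0.000043 × 2500) = 0.898077
R(pressure transmitter) = exp(−0.00011 × 2500) = 0.759572
Series (shutdown valve and pressure transmitter): 0.898077 × 0.759572 = 0.6822

0.6822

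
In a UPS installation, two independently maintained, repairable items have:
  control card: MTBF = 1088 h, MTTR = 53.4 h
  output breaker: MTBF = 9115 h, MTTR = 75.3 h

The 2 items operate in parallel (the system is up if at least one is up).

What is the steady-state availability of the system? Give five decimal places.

A(control card) = MTBF/(MTBF+MTTR) = 1088/(1088+53.4) = 0.953215
A(output breaker) = MTBF/(MTBF+MTTR) = 9115/(9115+75.3) = 0.991807
Parallel availability: 1 − (1 − 0.953215)(1 − 0.991807) = 0.99962

0.99962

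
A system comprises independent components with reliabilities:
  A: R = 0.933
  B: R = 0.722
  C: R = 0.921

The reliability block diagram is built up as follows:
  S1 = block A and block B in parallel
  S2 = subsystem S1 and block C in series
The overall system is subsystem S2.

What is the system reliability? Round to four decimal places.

Parallel (A and B): 1 − (1 − 0.933000)(1 − 0.722000) = 0.981374
Series ([0.981374] and C): 0.981374 × 0.921000 = 0.9038

0.9038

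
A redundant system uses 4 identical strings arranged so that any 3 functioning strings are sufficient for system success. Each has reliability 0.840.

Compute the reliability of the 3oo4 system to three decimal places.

R = Σ_{i=3}^{4} C(4,i) p^i (1−p)^{4−i} with p = 0.840
C(4,3)·0.840^3·0.160^1 = 0.37933
C(4,4)·0.840^4·0.160^0 = 0.49787
Sum = 0.877

0.877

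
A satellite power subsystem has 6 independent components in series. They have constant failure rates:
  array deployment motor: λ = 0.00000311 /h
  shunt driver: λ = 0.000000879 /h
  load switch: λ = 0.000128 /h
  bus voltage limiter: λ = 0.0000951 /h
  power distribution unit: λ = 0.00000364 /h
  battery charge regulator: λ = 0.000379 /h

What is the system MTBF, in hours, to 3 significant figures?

Series of exponential components: λ_sys = Σ λ_i
λ_sys = 0.00000311 + 0.000000879 + 0.000128 + 0.0000951 + 0.00000364 + 0.000379 = 6.0973e-04 /h
MTBF = 1 / λ_sys = 1640 h

1640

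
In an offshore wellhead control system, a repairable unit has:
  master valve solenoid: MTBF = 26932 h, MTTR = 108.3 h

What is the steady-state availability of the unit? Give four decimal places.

A(master valve solenoid) = MTBF/(MTBF+MTTR) = 26932/(26932+108.3) = 0.9960

0.9960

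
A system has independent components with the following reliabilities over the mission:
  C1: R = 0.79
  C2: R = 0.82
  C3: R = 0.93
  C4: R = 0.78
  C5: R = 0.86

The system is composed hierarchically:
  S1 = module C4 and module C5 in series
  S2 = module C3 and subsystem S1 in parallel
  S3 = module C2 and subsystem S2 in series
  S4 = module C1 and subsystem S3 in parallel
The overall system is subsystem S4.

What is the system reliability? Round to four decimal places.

0.9582

Series (C4 and C5): 0.780000 × 0.860000 = 0.670800
Parallel (C3 and [0.670800]): 1 − (1 − 0.930000)(1 − 0.670800) = 0.976956
Series (C2 and [0.976956]): 0.820000 × 0.976956 = 0.801104
Parallel (C1 and [0.801104]): 1 − (1 − 0.790000)(1 − 0.801104) = 0.9582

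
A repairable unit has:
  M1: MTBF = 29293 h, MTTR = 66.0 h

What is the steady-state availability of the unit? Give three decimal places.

A(M1) = MTBF/(MTBF+MTTR) = 29293/(29293+66.0) = 0.998

0.998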